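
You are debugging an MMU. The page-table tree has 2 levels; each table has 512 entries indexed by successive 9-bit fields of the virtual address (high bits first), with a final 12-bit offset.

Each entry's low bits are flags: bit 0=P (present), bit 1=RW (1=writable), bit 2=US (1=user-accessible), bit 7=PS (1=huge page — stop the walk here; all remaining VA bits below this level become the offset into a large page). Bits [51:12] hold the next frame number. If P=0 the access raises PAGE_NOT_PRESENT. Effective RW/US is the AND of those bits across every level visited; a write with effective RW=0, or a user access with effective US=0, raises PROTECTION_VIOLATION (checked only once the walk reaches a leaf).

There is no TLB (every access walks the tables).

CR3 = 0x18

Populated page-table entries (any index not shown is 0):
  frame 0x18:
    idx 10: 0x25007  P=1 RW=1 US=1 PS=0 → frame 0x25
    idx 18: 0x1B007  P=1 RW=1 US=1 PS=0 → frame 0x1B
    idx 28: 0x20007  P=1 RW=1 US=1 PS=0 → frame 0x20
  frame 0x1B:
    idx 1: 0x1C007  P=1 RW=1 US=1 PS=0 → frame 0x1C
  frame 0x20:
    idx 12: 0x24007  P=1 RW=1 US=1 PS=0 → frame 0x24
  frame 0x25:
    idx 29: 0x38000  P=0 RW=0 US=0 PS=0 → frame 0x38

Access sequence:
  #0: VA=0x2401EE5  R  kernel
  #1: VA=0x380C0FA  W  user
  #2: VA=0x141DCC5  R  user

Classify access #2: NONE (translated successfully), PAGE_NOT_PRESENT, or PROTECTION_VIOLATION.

Walk each access:
#0 VA=0x2401EE5 (r,kernel):
  lvl0: tbl 0x18, slot 18 ⇒ 0x1B007 (P1/RW1/US1/PS0)
  lvl1: tbl 0x1B, slot 1 ⇒ 0x1C007 (P1/RW1/US1/PS0)
  ⇒ phys 0x1CEE5  [2 reads]
#1 VA=0x380C0FA (w,user):
  lvl0: tbl 0x18, slot 28 ⇒ 0x20007 (P1/RW1/US1/PS0)
  lvl1: tbl 0x20, slot 12 ⇒ 0x24007 (P1/RW1/US1/PS0)
  ⇒ phys 0x240FA  [2 reads]
#2 VA=0x141DCC5 (r,user):
  lvl0: tbl 0x18, slot 10 ⇒ 0x25007 (P1/RW1/US1/PS0)
  lvl1: tbl 0x25, slot 29 ⇒ 0x38000 (P0/RW0/US0/PS0)
  ⇒ fault: PAGE_NOT_PRESENT  — 2 lookups

Access #2 fault: PAGE_NOT_PRESENT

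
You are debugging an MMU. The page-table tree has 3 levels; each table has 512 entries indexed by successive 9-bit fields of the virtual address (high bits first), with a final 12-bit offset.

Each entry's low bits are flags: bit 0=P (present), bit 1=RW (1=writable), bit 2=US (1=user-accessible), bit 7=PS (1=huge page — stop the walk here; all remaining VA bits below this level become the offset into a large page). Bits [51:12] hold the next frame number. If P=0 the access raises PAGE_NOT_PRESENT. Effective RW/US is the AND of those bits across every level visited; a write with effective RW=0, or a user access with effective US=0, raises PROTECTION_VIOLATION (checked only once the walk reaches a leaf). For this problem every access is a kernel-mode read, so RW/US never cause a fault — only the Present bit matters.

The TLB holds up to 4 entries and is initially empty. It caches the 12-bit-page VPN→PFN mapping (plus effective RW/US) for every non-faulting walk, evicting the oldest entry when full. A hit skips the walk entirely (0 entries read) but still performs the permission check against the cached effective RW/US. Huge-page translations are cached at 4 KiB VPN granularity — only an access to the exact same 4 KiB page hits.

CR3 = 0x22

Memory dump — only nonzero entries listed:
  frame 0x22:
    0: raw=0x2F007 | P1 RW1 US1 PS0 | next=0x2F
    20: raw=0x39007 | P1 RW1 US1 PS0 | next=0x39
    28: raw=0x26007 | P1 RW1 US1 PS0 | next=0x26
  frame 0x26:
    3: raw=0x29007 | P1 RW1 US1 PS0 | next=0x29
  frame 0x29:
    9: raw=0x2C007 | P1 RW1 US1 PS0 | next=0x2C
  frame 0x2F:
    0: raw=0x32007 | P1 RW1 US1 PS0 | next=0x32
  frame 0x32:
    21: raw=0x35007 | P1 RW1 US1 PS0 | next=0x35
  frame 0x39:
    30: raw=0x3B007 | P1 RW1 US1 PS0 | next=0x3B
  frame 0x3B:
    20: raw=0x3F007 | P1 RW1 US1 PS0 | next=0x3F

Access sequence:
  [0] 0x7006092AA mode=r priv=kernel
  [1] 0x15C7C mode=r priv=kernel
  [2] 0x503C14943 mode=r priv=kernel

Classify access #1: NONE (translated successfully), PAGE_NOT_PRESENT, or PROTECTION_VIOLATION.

Per-access translation:
#0 VA=0x7006092AA (r,kernel):
  L0 @0x22[28] → 0x26007  P=1,RW=1,US=1,PS=0
  L1 @0x26[3] → 0x29007  P=1,RW=1,US=1,PS=0
  L2 @0x29[9] → 0x2C007  P=1,RW=1,US=1,PS=0
  ⇒ phys 0x2C2AA  [3 reads]
#1 VA=0x15C7C (r,kernel):
  L0 @0x22[0] → 0x2F007  P=1,RW=1,US=1,PS=0
  L1 @0x2F[0] → 0x32007  P=1,RW=1,US=1,PS=0
  L2 @0x32[21] → 0x35007  P=1,RW=1,US=1,PS=0
  ⇒ phys 0x35C7C  [3 reads]
#2 VA=0x503C14943 (r,kernel):
  L0 @0x22[20] → 0x39007  P=1,RW=1,US=1,PS=0
  L1 @0x39[30] → 0x3B007  P=1,RW=1,US=1,PS=0
  L2 @0x3B[20] → 0x3F007  P=1,RW=1,US=1,PS=0
  ⇒ phys 0x3F943  [3 reads]

Access #1 fault: NONE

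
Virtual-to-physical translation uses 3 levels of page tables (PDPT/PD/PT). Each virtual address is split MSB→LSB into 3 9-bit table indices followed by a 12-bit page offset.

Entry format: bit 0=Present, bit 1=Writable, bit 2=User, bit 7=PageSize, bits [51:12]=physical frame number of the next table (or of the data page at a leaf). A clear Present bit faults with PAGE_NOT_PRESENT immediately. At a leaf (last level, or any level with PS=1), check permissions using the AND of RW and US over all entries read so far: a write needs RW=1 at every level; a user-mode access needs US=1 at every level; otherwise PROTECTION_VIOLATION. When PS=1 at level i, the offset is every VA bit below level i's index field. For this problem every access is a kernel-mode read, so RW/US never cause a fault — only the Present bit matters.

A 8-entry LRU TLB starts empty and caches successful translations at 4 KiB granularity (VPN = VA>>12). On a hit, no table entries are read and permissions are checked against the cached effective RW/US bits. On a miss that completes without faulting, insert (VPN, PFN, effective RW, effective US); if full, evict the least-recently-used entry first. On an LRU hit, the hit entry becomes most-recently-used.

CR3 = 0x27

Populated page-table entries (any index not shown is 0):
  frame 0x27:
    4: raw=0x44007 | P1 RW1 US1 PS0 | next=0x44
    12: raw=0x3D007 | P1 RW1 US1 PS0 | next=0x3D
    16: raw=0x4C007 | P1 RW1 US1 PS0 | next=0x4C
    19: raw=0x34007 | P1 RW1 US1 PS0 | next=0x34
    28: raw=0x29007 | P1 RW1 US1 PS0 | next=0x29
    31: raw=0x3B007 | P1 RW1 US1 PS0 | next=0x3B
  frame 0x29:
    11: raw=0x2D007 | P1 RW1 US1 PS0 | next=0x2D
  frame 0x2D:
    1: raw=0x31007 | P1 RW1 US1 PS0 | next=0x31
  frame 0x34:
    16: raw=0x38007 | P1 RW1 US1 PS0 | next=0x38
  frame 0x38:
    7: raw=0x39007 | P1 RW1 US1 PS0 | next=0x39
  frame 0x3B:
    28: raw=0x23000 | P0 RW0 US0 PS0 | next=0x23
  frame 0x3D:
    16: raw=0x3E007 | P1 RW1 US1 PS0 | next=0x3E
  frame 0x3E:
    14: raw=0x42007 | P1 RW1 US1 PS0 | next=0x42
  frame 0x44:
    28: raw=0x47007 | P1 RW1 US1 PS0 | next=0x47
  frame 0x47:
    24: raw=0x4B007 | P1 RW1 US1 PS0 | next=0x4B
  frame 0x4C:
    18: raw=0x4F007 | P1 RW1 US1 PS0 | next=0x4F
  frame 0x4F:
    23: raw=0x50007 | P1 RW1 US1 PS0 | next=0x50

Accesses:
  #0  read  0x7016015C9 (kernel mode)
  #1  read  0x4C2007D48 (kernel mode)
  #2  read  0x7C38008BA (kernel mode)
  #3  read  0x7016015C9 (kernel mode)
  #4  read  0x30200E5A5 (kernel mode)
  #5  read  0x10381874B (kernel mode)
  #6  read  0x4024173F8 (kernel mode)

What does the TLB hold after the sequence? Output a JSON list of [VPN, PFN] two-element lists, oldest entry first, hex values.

Walk each access:
#0 VA=0x7016015C9 (r,kernel):
  lvl0: tbl 0x27, slot 28 ⇒ 0x29007 (P1/RW1/US1/PS0)
  lvl1: tbl 0x29, slot 11 ⇒ 0x2D007 (P1/RW1/US1/PS0)
  lvl2: tbl 0x2D, slot 1 ⇒ 0x31007 (P1/RW1/US1/PS0)
  ✓ 0x315C9  — 3 lookups
#1 VA=0x4C2007D48 (r,kernel):
  lvl0: tbl 0x27, slot 19 ⇒ 0x34007 (P1/RW1/US1/PS0)
  lvl1: tbl 0x34, slot 16 ⇒ 0x38007 (P1/RW1/US1/PS0)
  lvl2: tbl 0x38, slot 7 ⇒ 0x39007 (P1/RW1/US1/PS0)
  ✓ 0x39D48  — 3 lookups
#2 VA=0x7C38008BA (r,kernel):
  lvl0: tbl 0x27, slot 31 ⇒ 0x3B007 (P1/RW1/US1/PS0)
  lvl1: tbl 0x3B, slot 28 ⇒ 0x23000 (P0/RW0/US0/PS0)
  ⇒ fault: PAGE_NOT_PRESENT  — 2 lookups
#3 VA=0x7016015C9 (r,kernel):
  TLB hit vpn=0x701601 → PA=0x315C9
#4 VA=0x30200E5A5 (r,kernel):
  lvl0: tbl 0x27, slot 12 ⇒ 0x3D007 (P1/RW1/US1/PS0)
  lvl1: tbl 0x3D, slot 16 ⇒ 0x3E007 (P1/RW1/US1/PS0)
  lvl2: tbl 0x3E, slot 14 ⇒ 0x42007 (P1/RW1/US1/PS0)
  ✓ 0x425A5  — 3 lookups
#5 VA=0x10381874B (r,kernel):
  lvl0: tbl 0x27, slot 4 ⇒ 0x44007 (P1/RW1/US1/PS0)
  lvl1: tbl 0x44, slot 28 ⇒ 0x47007 (P1/RW1/US1/PS0)
  lvl2: tbl 0x47, slot 24 ⇒ 0x4B007 (P1/RW1/US1/PS0)
  ✓ 0x4B74B  — 3 lookups
#6 VA=0x4024173F8 (r,kernel):
  lvl0: tbl 0x27, slot 16 ⇒ 0x4C007 (P1/RW1/US1/PS0)
  lvl1: tbl 0x4C, slot 18 ⇒ 0x4F007 (P1/RW1/US1/PS0)
  lvl2: tbl 0x4F, slot 23 ⇒ 0x50007 (P1/RW1/US1/PS0)
  ✓ 0x503F8  — 3 lookups

TLB: [["0x4C2007", "0x39"], ["0x701601", "0x31"], ["0x30200E", "0x42"], ["0x103818", "0x4B"], ["0x402417", "0x50"]]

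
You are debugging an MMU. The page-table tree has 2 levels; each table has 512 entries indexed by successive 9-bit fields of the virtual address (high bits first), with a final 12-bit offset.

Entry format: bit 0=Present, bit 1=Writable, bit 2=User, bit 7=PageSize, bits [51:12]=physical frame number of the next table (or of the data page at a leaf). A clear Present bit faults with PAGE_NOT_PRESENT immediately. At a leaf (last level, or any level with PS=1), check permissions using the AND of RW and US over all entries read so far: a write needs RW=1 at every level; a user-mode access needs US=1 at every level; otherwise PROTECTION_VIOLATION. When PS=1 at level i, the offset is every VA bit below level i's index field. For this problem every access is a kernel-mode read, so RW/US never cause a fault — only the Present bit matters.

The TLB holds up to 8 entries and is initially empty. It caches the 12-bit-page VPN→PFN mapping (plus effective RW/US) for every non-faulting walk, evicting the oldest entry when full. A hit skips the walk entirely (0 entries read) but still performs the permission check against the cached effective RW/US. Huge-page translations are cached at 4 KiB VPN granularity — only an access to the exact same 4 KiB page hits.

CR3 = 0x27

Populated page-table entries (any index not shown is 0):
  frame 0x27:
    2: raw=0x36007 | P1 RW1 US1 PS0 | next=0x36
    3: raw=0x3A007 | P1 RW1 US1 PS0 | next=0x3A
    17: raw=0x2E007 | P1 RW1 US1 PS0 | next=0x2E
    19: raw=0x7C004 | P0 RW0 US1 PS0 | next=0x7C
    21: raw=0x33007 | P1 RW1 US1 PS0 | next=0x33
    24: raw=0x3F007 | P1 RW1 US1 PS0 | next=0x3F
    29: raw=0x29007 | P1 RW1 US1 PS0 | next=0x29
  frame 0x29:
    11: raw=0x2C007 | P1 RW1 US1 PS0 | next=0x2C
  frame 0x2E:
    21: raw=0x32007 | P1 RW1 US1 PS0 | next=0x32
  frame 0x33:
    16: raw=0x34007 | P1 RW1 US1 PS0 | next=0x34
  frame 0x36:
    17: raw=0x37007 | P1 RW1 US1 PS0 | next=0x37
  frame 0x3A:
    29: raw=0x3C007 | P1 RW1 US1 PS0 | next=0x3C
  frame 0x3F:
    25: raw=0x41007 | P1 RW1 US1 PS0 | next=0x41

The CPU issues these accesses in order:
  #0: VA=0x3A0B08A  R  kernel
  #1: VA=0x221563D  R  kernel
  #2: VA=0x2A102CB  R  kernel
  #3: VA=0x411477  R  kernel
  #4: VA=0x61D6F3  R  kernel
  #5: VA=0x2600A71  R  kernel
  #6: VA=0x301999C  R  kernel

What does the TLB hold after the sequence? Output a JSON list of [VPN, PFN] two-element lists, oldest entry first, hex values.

Walk each access:
#0 VA=0x3A0B08A (r,kernel):
  [0] read 0x27 idx=29: raw=0x29007 flags P=1 W=1 U=1 S=0
  [1] read 0x29 idx=11: raw=0x2C007 flags P=1 W=1 U=1 S=0
  ✓ 0x2C08A  — 2 lookups
#1 VA=0x221563D (r,kernel):
  [0] read 0x27 idx=17: raw=0x2E007 flags P=1 W=1 U=1 S=0
  [1] read 0x2E idx=21: raw=0x32007 flags P=1 W=1 U=1 S=0
  ✓ 0x3263D  — 2 lookups
#2 VA=0x2A102CB (r,kernel):
  [0] read 0x27 idx=21: raw=0x33007 flags P=1 W=1 U=1 S=0
  [1] read 0x33 idx=16: raw=0x34007 flags P=1 W=1 U=1 S=0
  ✓ 0x342CB  — 2 lookups
#3 VA=0x411477 (r,kernel):
  [0] read 0x27 idx=2: raw=0x36007 flags P=1 W=1 U=1 S=0
  [1] read 0x36 idx=17: raw=0x37007 flags P=1 W=1 U=1 S=0
  ✓ 0x37477  — 2 lookups
#4 VA=0x61D6F3 (r,kernel):
  [0] read 0x27 idx=3: raw=0x3A007 flags P=1 W=1 U=1 S=0
  [1] read 0x3A idx=29: raw=0x3C007 flags P=1 W=1 U=1 S=0
  ✓ 0x3C6F3  — 2 lookups
#5 VA=0x2600A71 (r,kernel):
  [0] read 0x27 idx=19: raw=0x7C004 flags P=0 W=0 U=1 S=0
  → PAGE_NOT_PRESENT  (1 entries read)
#6 VA=0x301999C (r,kernel):
  [0] read 0x27 idx=24: raw=0x3F007 flags P=1 W=1 U=1 S=0
  [1] read 0x3F idx=25: raw=0x41007 flags P=1 W=1 U=1 S=0
  ✓ 0x4199C  — 2 lookups

TLB: [["0x3A0B", "0x2C"], ["0x2215", "0x32"], ["0x2A10", "0x34"], ["0x411", "0x37"], ["0x61D", "0x3C"], ["0x3019", "0x41"]]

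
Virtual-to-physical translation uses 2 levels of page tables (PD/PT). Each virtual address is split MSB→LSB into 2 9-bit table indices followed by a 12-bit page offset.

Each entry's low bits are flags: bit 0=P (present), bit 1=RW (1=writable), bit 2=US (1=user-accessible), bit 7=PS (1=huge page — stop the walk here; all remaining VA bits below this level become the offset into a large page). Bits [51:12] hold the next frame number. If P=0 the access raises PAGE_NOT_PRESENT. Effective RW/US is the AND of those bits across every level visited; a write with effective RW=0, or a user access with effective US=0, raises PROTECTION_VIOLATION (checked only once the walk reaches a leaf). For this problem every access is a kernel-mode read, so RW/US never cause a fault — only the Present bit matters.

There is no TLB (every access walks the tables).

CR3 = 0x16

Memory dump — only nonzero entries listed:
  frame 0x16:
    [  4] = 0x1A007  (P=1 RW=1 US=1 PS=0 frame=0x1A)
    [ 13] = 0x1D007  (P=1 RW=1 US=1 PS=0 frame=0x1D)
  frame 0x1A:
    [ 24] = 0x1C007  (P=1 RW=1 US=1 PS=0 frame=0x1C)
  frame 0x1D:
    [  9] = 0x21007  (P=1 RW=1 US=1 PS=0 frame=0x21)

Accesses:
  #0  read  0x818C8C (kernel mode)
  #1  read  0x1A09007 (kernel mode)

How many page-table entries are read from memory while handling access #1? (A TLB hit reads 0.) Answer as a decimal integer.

Trace:
#0 VA=0x818C8C (r,kernel):
  lvl0: tbl 0x16, slot 4 ⇒ 0x1A007 (P1/RW1/US1/PS0)
  lvl1: tbl 0x1A, slot 24 ⇒ 0x1C007 (P1/RW1/US1/PS0)
  ✓ 0x1CC8C  — 2 lookups
#1 VA=0x1A09007 (r,kernel):
  lvl0: tbl 0x16, slot 13 ⇒ 0x1D007 (P1/RW1/US1/PS0)
  lvl1: tbl 0x1D, slot 9 ⇒ 0x21007 (P1/RW1/US1/PS0)
  ✓ 0x21007  — 2 lookups

Entries read for #1: 2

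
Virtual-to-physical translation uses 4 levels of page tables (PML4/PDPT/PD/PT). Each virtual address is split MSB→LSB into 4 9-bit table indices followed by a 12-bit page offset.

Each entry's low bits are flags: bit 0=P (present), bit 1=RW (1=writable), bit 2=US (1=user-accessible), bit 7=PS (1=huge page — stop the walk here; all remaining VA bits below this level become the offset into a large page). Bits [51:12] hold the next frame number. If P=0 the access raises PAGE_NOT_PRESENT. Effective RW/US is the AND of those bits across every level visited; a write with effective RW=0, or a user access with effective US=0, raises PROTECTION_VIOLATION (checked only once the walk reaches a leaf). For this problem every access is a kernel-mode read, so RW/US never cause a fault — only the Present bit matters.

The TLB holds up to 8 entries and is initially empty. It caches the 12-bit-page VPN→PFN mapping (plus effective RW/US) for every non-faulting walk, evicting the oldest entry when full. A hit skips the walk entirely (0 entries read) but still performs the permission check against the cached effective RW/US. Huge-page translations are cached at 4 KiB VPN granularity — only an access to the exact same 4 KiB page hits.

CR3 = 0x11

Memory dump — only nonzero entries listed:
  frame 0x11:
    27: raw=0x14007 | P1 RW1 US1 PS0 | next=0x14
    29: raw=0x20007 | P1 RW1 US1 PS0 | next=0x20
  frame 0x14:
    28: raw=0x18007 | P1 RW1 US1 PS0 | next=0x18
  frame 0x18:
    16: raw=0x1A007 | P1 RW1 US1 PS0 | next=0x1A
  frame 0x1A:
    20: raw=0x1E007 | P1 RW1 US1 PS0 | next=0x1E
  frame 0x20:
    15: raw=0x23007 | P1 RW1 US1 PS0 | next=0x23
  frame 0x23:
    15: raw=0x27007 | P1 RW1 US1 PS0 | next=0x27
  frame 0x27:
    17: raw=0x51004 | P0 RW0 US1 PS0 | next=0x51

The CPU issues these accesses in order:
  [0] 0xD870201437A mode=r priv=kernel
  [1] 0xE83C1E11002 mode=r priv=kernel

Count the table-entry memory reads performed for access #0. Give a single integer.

Per-access translation:
#0 VA=0xD870201437A (r,kernel):
  L0: frame=0x11 idx=27 entry=0x14007 [P=1 RW=1 US=1 PS=0]
  L1: frame=0x14 idx=28 entry=0x18007 [P=1 RW=1 US=1 PS=0]
  L2: frame=0x18 idx=16 entry=0x1A007 [P=1 RW=1 US=1 PS=0]
  L3: frame=0x1A idx=20 entry=0x1E007 [P=1 RW=1 US=1 PS=0]
  ⇒ phys 0x1E37A  [4 reads]
#1 VA=0xE83C1E11002 (r,kernel):
  L0: frame=0x11 idx=29 entry=0x20007 [P=1 RW=1 US=1 PS=0]
  L1: frame=0x20 idx=15 entry=0x23007 [P=1 RW=1 US=1 PS=0]
  L2: frame=0x23 idx=15 entry=0x27007 [P=1 RW=1 US=1 PS=0]
  L3: frame=0x27 idx=17 entry=0x51004 [P=0 RW=0 US=1 PS=0]
  → PAGE_NOT_PRESENT  (4 entries read)

Entries read for #0: 4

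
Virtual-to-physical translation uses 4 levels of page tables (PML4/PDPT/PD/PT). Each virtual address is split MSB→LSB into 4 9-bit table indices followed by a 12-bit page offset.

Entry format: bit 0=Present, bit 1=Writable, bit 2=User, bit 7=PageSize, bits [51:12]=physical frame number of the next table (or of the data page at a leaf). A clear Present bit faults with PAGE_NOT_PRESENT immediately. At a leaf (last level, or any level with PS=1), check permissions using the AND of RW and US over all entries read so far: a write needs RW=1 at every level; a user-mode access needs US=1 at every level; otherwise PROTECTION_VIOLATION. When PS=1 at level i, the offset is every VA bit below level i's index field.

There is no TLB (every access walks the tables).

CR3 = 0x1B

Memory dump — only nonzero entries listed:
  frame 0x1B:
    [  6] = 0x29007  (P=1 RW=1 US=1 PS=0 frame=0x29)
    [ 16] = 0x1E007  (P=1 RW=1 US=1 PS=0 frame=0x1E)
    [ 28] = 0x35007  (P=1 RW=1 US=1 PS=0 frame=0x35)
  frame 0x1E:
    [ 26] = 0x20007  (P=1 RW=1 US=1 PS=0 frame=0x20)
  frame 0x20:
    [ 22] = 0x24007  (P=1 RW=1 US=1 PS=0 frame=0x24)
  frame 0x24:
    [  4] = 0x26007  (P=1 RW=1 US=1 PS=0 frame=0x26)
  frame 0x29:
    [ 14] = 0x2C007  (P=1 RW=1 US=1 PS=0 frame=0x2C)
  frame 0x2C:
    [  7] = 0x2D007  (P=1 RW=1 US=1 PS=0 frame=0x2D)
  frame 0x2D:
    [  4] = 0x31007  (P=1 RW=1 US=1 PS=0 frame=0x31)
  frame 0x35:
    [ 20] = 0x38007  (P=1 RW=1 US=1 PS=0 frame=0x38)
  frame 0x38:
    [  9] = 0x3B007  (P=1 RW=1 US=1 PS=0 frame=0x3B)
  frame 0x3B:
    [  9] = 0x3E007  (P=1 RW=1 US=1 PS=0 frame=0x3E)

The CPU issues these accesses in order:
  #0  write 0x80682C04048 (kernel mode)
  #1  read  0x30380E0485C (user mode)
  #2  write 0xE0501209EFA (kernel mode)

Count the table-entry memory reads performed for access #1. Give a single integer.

Trace:
#0 VA=0x80682C04048 (w,kernel):
  L0 @0x1B[16] → 0x1E007  P=1,RW=1,US=1,PS=0
  L1 @0x1E[26] → 0x20007  P=1,RW=1,US=1,PS=0
  L2 @0x20[22] → 0x24007  P=1,RW=1,US=1,PS=0
  L3 @0x24[4] → 0x26007  P=1,RW=1,US=1,PS=0
  ✓ 0x26048  — 4 lookups
#1 VA=0x30380E0485C (r,user):
  L0 @0x1B[6] → 0x29007  P=1,RW=1,US=1,PS=0
  L1 @0x29[14] → 0x2C007  P=1,RW=1,US=1,PS=0
  L2 @0x2C[7] → 0x2D007  P=1,RW=1,US=1,PS=0
  L3 @0x2D[4] → 0x31007  P=1,RW=1,US=1,PS=0
  ✓ 0x3185C  — 4 lookups
#2 VA=0xE0501209EFA (w,kernel):
  L0 @0x1B[28] → 0x35007  P=1,RW=1,US=1,PS=0
  L1 @0x35[20] → 0x38007  P=1,RW=1,US=1,PS=0
  L2 @0x38[9] → 0x3B007  P=1,RW=1,US=1,PS=0
  L3 @0x3B[9] → 0x3E007  P=1,RW=1,US=1,PS=0
  ✓ 0x3EEFA  — 4 lookups

Entries read for #1: 4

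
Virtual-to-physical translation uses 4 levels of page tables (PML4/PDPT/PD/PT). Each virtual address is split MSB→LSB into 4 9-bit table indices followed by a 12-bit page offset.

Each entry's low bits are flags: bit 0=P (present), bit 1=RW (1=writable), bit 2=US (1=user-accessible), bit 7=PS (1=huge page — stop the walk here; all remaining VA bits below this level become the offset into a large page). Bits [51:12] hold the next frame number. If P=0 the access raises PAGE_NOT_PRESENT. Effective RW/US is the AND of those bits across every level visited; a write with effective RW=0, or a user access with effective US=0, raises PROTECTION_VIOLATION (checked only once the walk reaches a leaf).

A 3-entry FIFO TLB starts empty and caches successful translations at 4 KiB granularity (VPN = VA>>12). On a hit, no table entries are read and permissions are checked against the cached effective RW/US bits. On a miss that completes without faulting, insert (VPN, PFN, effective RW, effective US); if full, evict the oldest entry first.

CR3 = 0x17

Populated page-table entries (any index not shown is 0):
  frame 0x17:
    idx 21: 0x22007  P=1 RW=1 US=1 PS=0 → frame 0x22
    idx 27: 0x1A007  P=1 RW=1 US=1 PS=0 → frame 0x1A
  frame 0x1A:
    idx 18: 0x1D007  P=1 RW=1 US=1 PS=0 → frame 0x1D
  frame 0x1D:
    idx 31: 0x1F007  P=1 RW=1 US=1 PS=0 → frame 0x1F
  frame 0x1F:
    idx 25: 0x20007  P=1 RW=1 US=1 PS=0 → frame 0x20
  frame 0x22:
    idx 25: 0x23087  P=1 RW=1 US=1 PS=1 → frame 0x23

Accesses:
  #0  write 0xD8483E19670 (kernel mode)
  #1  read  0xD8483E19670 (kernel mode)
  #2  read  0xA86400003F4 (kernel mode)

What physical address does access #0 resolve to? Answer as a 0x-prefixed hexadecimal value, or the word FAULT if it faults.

Per-access translation:
#0 VA=0xD8483E19670 (w,kernel):
  lvl0: tbl 0x17, slot 27 ⇒ 0x1A007 (P1/RW1/US1/PS0)
  lvl1: tbl 0x1A, slot 18 ⇒ 0x1D007 (P1/RW1/US1/PS0)
  lvl2: tbl 0x1D, slot 31 ⇒ 0x1F007 (P1/RW1/US1/PS0)
  lvl3: tbl 0x1F, slot 25 ⇒ 0x20007 (P1/RW1/US1/PS0)
  ⇒ phys 0x20670  [4 reads]
#1 VA=0xD8483E19670 (r,kernel):
  TLB hit vpn=0xD8483E19 → PA=0x20670
#2 VA=0xA86400003F4 (r,kernel):
  lvl0: tbl 0x17, slot 21 ⇒ 0x22007 (P1/RW1/US1/PS0)
  lvl1: tbl 0x22, slot 25 ⇒ 0x23087 (P1/RW1/US1/PS1)
  ⇒ phys 0x233F4 (huge @L1)  [2 reads]

Access #0 PA: 0x20670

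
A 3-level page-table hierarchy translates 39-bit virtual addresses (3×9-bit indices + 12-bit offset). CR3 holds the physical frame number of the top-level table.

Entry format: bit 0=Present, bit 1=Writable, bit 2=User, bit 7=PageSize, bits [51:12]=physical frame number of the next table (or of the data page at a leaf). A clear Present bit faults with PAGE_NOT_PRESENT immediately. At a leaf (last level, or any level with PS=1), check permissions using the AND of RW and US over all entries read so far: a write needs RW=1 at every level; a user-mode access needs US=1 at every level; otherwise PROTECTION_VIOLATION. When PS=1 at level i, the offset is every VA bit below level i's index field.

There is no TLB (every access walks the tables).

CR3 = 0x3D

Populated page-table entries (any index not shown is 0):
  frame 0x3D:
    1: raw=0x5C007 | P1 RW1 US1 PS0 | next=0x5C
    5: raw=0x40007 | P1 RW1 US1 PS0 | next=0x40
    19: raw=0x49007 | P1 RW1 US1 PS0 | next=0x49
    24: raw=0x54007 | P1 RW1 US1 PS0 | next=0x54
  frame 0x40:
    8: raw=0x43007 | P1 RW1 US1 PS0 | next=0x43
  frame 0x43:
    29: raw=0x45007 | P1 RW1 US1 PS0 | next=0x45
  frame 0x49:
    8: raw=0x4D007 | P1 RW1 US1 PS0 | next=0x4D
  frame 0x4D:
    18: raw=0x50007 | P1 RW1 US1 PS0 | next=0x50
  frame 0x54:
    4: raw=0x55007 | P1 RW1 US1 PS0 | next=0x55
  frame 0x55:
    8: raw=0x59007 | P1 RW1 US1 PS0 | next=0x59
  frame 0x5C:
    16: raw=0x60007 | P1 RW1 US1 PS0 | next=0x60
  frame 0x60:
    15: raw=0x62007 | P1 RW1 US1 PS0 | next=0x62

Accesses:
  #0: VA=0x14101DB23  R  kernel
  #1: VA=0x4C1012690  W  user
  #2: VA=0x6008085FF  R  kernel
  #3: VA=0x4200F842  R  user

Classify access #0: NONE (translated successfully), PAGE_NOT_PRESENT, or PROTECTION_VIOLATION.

Trace:
#0 VA=0x14101DB23 (r,kernel):
  [0] read 0x3D idx=5: raw=0x40007 flags P=1 W=1 U=1 S=0
  [1] read 0x40 idx=8: raw=0x43007 flags P=1 W=1 U=1 S=0
  [2] read 0x43 idx=29: raw=0x45007 flags P=1 W=1 U=1 S=0
  ✓ 0x45B23  — 3 lookups
#1 VA=0x4C1012690 (w,user):
  [0] read 0x3D idx=19: raw=0x49007 flags P=1 W=1 U=1 S=0
  [1] read 0x49 idx=8: raw=0x4D007 flags P=1 W=1 U=1 S=0
  [2] read 0x4D idx=18: raw=0x50007 flags P=1 W=1 U=1 S=0
  ✓ 0x50690  — 3 lookups
#2 VA=0x6008085FF (r,kernel):
  [0] read 0x3D idx=24: raw=0x54007 flags P=1 W=1 U=1 S=0
  [1] read 0x54 idx=4: raw=0x55007 flags P=1 W=1 U=1 S=0
  [2] read 0x55 idx=8: raw=0x59007 flags P=1 W=1 U=1 S=0
  ✓ 0x595FF  — 3 lookups
#3 VA=0x4200F842 (r,user):
  [0] read 0x3D idx=1: raw=0x5C007 flags P=1 W=1 U=1 S=0
  [1] read 0x5C idx=16: raw=0x60007 flags P=1 W=1 U=1 S=0
  [2] read 0x60 idx=15: raw=0x62007 flags P=1 W=1 U=1 S=0
  ✓ 0x62842  — 3 lookups

Access #0 fault: NONE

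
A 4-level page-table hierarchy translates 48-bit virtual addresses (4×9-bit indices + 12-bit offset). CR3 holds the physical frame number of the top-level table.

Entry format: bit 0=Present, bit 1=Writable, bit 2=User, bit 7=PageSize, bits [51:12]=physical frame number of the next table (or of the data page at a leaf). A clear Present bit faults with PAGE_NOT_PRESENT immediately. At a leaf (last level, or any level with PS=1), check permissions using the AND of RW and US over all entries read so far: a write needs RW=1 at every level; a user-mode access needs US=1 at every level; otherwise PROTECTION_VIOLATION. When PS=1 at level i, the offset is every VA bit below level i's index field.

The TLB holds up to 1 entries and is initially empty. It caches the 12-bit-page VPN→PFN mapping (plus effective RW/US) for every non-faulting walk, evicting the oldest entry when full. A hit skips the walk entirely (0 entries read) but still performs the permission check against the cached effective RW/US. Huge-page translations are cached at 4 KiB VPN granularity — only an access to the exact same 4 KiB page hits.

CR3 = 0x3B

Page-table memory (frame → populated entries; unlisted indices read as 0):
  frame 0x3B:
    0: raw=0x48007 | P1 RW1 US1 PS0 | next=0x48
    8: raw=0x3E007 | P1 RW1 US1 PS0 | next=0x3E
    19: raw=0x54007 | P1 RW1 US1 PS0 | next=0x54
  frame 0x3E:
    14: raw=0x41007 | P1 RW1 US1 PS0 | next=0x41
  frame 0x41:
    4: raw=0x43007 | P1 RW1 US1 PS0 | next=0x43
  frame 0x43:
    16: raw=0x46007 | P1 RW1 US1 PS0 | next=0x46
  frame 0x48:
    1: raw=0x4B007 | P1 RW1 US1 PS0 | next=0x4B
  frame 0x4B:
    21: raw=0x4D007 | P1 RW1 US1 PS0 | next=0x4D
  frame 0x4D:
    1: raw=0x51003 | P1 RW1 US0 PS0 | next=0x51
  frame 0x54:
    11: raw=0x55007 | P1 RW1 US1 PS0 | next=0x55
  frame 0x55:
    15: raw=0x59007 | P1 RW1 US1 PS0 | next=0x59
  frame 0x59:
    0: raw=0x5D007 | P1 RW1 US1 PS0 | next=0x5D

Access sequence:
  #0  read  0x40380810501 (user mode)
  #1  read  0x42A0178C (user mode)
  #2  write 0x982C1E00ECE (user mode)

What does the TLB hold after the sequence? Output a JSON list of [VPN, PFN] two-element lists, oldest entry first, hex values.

Trace:
#0 VA=0x40380810501 (r,user):
  L0: frame=0x3B idx=8 entry=0x3E007 [P=1 RW=1 US=1 PS=0]
  L1: frame=0x3E idx=14 entry=0x41007 [P=1 RW=1 US=1 PS=0]
  L2: frame=0x41 idx=4 entry=0x43007 [P=1 RW=1 US=1 PS=0]
  L3: frame=0x43 idx=16 entry=0x46007 [P=1 RW=1 US=1 PS=0]
  ✓ 0x46501  — 4 lookups
#1 VA=0x42A0178C (r,user):
  L0: frame=0x3B idx=0 entry=0x48007 [P=1 RW=1 US=1 PS=0]
  L1: frame=0x48 idx=1 entry=0x4B007 [P=1 RW=1 US=1 PS=0]
  L2: frame=0x4B idx=21 entry=0x4D007 [P=1 RW=1 US=1 PS=0]
  L3: frame=0x4D idx=1 entry=0x51003 [P=1 RW=1 US=0 PS=0]
  ✗ PROTECTION_VIOLATION  [4 reads]
#2 VA=0x982C1E00ECE (w,user):
  L0: frame=0x3B idx=19 entry=0x54007 [P=1 RW=1 US=1 PS=0]
  L1: frame=0x54 idx=11 entry=0x55007 [P=1 RW=1 US=1 PS=0]
  L2: frame=0x55 idx=15 entry=0x59007 [P=1 RW=1 US=1 PS=0]
  L3: frame=0x59 idx=0 entry=0x5D007 [P=1 RW=1 US=1 PS=0]
  ✓ 0x5DECE  — 4 lookups

TLB: [["0x982C1E00", "0x5D"]]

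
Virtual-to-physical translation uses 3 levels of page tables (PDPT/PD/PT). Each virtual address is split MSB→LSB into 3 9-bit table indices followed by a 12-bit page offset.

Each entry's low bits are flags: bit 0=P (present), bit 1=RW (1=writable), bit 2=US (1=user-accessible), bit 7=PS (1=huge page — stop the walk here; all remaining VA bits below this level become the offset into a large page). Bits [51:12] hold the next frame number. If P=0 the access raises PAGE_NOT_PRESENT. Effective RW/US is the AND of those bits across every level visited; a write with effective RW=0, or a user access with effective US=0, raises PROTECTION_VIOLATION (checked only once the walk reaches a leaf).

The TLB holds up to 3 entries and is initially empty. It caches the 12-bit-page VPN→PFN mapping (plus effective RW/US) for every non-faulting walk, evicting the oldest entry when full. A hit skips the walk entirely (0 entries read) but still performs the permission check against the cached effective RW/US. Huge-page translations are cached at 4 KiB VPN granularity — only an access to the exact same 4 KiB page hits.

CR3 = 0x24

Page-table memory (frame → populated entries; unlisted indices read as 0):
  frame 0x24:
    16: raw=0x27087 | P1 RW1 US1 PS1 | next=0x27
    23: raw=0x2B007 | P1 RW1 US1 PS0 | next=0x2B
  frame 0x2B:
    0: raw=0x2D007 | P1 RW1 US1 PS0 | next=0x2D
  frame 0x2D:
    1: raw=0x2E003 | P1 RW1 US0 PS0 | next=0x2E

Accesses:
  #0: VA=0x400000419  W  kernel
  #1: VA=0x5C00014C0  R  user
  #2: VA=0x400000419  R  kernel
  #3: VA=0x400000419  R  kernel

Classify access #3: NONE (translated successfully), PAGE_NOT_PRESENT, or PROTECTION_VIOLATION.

Trace:
#0 VA=0x400000419 (w,kernel):
  [0] read 0x24 idx=16: raw=0x27087 flags P=1 W=1 U=1 S=1
  ✓ 0x27419 (huge @L0)  — 1 lookups
#1 VA=0x5C00014C0 (r,user):
  [0] read 0x24 idx=23: raw=0x2B007 flags P=1 W=1 U=1 S=0
  [1] read 0x2B idx=0: raw=0x2D007 flags P=1 W=1 U=1 S=0
  [2] read 0x2D idx=1: raw=0x2E003 flags P=1 W=1 U=0 S=0
  ✗ PROTECTION_VIOLATION  [3 reads]
#2 VA=0x400000419 (r,kernel):
  TLB hit vpn=0x400000 → PA=0x27419
#3 VA=0x400000419 (r,kernel):
  TLB hit vpn=0x400000 → PA=0x27419

Access #3 fault: NONE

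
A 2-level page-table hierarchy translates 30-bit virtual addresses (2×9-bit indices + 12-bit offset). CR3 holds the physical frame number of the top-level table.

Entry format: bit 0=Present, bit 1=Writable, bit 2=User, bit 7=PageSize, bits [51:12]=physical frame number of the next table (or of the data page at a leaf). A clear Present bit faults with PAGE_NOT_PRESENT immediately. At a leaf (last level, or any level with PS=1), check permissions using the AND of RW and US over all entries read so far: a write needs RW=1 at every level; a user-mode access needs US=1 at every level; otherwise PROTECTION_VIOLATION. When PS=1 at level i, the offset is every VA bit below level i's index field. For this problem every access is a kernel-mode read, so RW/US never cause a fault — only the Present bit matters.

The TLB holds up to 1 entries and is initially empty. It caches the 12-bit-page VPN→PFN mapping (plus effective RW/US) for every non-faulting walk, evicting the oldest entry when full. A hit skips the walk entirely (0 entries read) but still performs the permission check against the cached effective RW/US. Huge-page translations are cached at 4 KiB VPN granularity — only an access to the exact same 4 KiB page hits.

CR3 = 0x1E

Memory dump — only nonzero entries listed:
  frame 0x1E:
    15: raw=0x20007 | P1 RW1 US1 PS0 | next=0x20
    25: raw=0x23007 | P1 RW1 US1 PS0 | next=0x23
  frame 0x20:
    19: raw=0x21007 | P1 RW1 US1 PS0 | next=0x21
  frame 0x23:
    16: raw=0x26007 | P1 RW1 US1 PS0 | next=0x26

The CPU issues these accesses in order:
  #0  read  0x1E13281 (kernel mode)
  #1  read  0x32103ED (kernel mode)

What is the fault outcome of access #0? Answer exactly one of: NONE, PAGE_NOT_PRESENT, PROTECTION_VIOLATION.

Trace:
#0 VA=0x1E13281 (r,kernel):
  L0 @0x1E[15] → 0x20007  P=1,RW=1,US=1,PS=0
  L1 @0x20[19] → 0x21007  P=1,RW=1,US=1,PS=0
  → PA=0x21281  (2 entries read)
#1 VA=0x32103ED (r,kernel):
  L0 @0x1E[25] → 0x23007  P=1,RW=1,US=1,PS=0
  L1 @0x23[16] → 0x26007  P=1,RW=1,US=1,PS=0
  → PA=0x263ED  (2 entries read)

Access #0 fault: NONE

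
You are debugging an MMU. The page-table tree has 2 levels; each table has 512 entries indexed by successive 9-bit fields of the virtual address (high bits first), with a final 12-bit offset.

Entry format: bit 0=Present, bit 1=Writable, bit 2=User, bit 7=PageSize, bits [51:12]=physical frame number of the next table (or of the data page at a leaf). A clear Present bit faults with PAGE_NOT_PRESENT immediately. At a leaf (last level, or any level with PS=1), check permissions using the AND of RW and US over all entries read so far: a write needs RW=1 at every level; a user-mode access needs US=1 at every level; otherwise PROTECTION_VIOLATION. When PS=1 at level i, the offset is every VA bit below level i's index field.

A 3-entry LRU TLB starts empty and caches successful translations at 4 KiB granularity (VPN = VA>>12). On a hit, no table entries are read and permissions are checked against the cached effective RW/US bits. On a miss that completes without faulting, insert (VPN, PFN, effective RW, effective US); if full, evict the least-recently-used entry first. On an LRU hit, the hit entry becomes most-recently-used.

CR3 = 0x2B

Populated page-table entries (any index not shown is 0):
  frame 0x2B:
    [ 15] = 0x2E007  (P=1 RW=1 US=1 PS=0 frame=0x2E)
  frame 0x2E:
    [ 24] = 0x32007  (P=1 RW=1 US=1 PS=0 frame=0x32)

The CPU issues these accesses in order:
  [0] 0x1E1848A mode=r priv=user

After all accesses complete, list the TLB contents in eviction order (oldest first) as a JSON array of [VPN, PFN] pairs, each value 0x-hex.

Trace:
#0 VA=0x1E1848A (r,user):
  L0: frame=0x2B idx=15 entry=0x2E007 [P=1 RW=1 US=1 PS=0]
  L1: frame=0x2E idx=24 entry=0x32007 [P=1 RW=1 US=1 PS=0]
  ⇒ phys 0x3248A  [2 reads]

TLB: [["0x1E18", "0x32"]]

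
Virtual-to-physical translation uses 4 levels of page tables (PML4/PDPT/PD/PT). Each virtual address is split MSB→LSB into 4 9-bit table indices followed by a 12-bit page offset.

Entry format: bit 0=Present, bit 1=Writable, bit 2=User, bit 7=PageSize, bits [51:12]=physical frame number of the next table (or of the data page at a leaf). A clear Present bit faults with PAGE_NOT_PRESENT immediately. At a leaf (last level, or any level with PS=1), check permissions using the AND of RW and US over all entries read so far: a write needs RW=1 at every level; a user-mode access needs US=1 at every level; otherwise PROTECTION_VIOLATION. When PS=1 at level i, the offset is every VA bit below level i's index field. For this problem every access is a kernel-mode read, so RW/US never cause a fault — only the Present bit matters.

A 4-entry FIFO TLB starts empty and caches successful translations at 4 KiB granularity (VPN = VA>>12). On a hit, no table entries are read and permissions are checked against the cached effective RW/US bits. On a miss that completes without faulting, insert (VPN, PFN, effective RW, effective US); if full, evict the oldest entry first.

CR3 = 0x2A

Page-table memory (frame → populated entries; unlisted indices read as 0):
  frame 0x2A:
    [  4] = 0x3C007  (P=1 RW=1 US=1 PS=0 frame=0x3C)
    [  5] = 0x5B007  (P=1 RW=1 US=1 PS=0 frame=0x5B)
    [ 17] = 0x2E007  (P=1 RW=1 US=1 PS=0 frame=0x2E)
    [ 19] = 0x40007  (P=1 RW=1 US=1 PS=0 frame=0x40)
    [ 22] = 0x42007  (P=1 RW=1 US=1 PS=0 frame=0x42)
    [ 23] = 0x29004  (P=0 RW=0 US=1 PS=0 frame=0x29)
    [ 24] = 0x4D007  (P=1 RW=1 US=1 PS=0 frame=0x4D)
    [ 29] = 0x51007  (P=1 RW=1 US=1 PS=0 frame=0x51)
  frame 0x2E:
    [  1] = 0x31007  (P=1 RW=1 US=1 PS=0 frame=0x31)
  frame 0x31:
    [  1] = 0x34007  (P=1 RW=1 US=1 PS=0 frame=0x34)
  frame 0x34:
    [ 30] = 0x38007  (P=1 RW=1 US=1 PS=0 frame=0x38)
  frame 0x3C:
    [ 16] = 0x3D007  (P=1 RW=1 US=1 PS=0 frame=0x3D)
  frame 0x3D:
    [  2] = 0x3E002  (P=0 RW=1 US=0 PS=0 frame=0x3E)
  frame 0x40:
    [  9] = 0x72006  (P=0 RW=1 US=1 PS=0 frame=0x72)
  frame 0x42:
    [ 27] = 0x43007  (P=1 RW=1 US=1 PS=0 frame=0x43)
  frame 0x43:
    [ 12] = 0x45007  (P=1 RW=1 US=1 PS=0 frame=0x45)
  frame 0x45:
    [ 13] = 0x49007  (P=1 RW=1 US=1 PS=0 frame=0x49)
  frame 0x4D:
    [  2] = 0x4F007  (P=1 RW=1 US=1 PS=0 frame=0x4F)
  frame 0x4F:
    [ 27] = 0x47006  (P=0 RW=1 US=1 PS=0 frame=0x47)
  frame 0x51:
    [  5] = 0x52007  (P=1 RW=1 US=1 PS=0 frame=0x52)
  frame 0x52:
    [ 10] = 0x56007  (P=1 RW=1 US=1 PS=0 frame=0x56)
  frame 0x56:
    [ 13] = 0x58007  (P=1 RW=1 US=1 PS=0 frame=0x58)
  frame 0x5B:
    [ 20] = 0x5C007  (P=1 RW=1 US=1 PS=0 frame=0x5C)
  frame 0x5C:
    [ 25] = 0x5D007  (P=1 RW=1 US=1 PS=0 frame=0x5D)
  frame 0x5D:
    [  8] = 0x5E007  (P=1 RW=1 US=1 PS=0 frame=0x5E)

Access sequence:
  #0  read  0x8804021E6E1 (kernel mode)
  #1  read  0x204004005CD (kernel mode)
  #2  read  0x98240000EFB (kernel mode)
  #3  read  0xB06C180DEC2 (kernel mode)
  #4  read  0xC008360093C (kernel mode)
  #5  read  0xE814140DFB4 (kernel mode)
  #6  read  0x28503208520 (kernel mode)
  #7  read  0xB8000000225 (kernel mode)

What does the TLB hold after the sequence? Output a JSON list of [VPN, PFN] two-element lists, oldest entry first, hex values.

Per-access translation:
#0 VA=0x8804021E6E1 (r,kernel):
  L0 @0x2A[17] → 0x2E007  P=1,RW=1,US=1,PS=0
  L1 @0x2E[1] → 0x31007  P=1,RW=1,US=1,PS=0
  L2 @0x31[1] → 0x34007  P=1,RW=1,US=1,PS=0
  L3 @0x34[30] → 0x38007  P=1,RW=1,US=1,PS=0
  ⇒ phys 0x386E1  [4 reads]
#1 VA=0x204004005CD (r,kernel):
  L0 @0x2A[4] → 0x3C007  P=1,RW=1,US=1,PS=0
  L1 @0x3C[16] → 0x3D007  P=1,RW=1,US=1,PS=0
  L2 @0x3D[2] → 0x3E002  P=0,RW=1,US=0,PS=0
  ✗ PAGE_NOT_PRESENT  [3 reads]
#2 VA=0x98240000EFB (r,kernel):
  L0 @0x2A[19] → 0x40007  P=1,RW=1,US=1,PS=0
  L1 @0x40[9] → 0x72006  P=0,RW=1,US=1,PS=0
  ✗ PAGE_NOT_PRESENT  [2 reads]
#3 VA=0xB06C180DEC2 (r,kernel):
  L0 @0x2A[22] → 0x42007  P=1,RW=1,US=1,PS=0
  L1 @0x42[27] → 0x43007  P=1,RW=1,US=1,PS=0
  L2 @0x43[12] → 0x45007  P=1,RW=1,US=1,PS=0
  L3 @0x45[13] → 0x49007  P=1,RW=1,US=1,PS=0
  ⇒ phys 0x49EC2  [4 reads]
#4 VA=0xC008360093C (r,kernel):
  L0 @0x2A[24] → 0x4D007  P=1,RW=1,US=1,PS=0
  L1 @0x4D[2] → 0x4F007  P=1,RW=1,US=1,PS=0
  L2 @0x4F[27] → 0x47006  P=0,RW=1,US=1,PS=0
  ✗ PAGE_NOT_PRESENT  [3 reads]
#5 VA=0xE814140DFB4 (r,kernel):
  L0 @0x2A[29] → 0x51007  P=1,RW=1,US=1,PS=0
  L1 @0x51[5] → 0x52007  P=1,RW=1,US=1,PS=0
  L2 @0x52[10] → 0x56007  P=1,RW=1,US=1,PS=0
  L3 @0x56[13] → 0x58007  P=1,RW=1,US=1,PS=0
  ⇒ phys 0x58FB4  [4 reads]
#6 VA=0x28503208520 (r,kernel):
  L0 @0x2A[5] → 0x5B007  P=1,RW=1,US=1,PS=0
  L1 @0x5B[20] → 0x5C007  P=1,RW=1,US=1,PS=0
  L2 @0x5C[25] → 0x5D007  P=1,RW=1,US=1,PS=0
  L3 @0x5D[8] → 0x5E007  P=1,RW=1,US=1,PS=0
  ⇒ phys 0x5E520  [4 reads]
#7 VA=0xB8000000225 (r,kernel):
  L0 @0x2A[23] → 0x29004  P=0,RW=0,US=1,PS=0
  ✗ PAGE_NOT_PRESENT  [1 reads]

TLB: [["0x8804021E", "0x38"], ["0xB06C180D", "0x49"], ["0xE814140D", "0x58"], ["0x28503208", "0x5E"]]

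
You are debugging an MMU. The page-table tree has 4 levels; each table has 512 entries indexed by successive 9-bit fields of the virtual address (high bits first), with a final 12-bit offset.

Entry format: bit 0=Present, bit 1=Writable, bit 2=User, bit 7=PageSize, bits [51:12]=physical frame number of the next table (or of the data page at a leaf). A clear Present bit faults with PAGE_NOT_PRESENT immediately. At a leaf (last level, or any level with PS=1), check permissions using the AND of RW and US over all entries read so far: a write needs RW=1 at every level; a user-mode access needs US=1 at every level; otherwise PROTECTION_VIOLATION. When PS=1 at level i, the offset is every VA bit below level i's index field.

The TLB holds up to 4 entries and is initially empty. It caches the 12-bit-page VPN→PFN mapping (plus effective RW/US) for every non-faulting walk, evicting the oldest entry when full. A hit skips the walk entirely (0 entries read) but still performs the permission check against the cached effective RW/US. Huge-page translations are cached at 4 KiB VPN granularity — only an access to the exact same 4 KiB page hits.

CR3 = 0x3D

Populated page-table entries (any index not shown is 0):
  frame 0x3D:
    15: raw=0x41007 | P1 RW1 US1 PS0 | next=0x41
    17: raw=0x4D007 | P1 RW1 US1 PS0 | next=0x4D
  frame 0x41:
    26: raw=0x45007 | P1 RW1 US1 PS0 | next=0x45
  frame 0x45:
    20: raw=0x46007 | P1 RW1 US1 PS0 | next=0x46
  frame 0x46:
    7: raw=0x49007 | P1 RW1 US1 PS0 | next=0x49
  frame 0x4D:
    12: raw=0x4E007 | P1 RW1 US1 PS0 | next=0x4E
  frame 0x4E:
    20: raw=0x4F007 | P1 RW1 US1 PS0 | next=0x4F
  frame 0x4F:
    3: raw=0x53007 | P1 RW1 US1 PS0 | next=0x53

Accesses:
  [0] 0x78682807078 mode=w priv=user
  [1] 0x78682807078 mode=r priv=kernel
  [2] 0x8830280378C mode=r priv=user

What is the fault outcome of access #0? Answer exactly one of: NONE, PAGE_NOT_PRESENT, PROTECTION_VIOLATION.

Walk each access:
#0 VA=0x78682807078 (w,user):
  L0 @0x3D[15] → 0x41007  P=1,RW=1,US=1,PS=0
  L1 @0x41[26] → 0x45007  P=1,RW=1,US=1,PS=0
  L2 @0x45[20] → 0x46007  P=1,RW=1,US=1,PS=0
  L3 @0x46[7] → 0x49007  P=1,RW=1,US=1,PS=0
  → PA=0x49078  (4 entries read)
#1 VA=0x78682807078 (r,kernel):
  TLB hit vpn=0x78682807 → PA=0x49078
#2 VA=0x8830280378C (r,user):
  L0 @0x3D[17] → 0x4D007  P=1,RW=1,US=1,PS=0
  L1 @0x4D[12] → 0x4E007  P=1,RW=1,US=1,PS=0
  L2 @0x4E[20] → 0x4F007  P=1,RW=1,US=1,PS=0
  L3 @0x4F[3] → 0x53007  P=1,RW=1,US=1,PS=0
  → PA=0x5378C  (4 entries read)

Access #0 fault: NONE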